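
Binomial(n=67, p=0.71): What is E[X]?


E[X] = n*p = 67 * 0.71 = 47.57

47.57


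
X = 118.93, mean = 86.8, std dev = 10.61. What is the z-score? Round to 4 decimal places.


z = (X - mu) / sigma
X - mu = 118.93 - 86.8 = 32.13
z = 32.13 / 10.61 = 3213/1061 ≈ 3.028275

3.0283


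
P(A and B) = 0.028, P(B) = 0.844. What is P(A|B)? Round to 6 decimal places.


P(A|B) = P(A and B) / P(B) = 0.028 / 0.844 = 7/211 ≈ 0.03317536

0.033175


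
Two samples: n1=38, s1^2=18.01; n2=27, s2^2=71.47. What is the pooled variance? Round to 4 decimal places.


sp^2 = ((n1-1)*s1^2 + (n2-1)*s2^2)/(n1+n2-2)
(n1-1)*s1^2 = 37 * 18.01 = 666.37
(n2-1)*s2^2 = 26 * 71.47 = 1858.22
numerator = 666.37 + 1858.22 = 2524.59
n1+n2-2 = 63
sp^2 = 2524.59 / 63 = 28051/700 ≈ 40.072857

40.0729


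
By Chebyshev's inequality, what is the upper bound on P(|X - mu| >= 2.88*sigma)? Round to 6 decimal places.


P <= 1/k^2
k^2 = 2.88^2 = 8.2944
1/k^2 = 1 / 8.2944 = 625/5184 ≈ 0.12056327

0.120563


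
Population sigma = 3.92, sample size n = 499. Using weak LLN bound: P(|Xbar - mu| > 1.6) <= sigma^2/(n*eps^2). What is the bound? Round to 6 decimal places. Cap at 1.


bound = min(1, sigma^2/(n*eps^2))
sigma^2 = 3.92^2 = 15.3664
n*eps^2 = 499 * 1.6^2 = 499 * 2.56 = 1277.44
sigma^2/(n*eps^2) = 15.3664 / 1277.44 ≈ 0.01202906

0.012029


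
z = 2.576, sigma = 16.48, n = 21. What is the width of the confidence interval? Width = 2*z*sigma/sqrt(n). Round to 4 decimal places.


width = 2*z*sigma/sqrt(n)
2*z*sigma = 2 * 2.576 * 16.48 = 84.90496
sqrt(21) ≈ 4.582576
width = 84.90496 / 4.582576 ≈ 18.527781

18.5278


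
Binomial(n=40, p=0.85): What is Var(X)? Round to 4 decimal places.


Var = n*p*(1-p) = 40 * 0.85 * 0.15 = 5.1

5.1000


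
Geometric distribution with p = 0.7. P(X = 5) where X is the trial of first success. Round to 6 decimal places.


P = (1-p)^(k-1) * p
(1-p)^(k-1) = 0.3^4 = 0.0081
P = 0.0081 * 0.7 = 0.00567

0.005670


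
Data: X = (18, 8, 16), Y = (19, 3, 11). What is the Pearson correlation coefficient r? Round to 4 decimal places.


r = sum((xi-xbar)(yi-ybar)) / sqrt(sum((xi-xbar)^2) * sum((yi-ybar)^2))
n = 3, xbar = 42/3 = 14, ybar = 33/3 = 11
Sxy = sum((xi-xbar)(yi-ybar)) = 80
Sxx = sum((xi-xbar)^2) = 56
Syy = sum((yi-ybar)^2) = 128
sqrt(Sxx*Syy) ≈ 84.664042
r = Sxy / sqrt(Sxx*Syy) = 80 / 84.664042 ≈ 0.944911

0.9449


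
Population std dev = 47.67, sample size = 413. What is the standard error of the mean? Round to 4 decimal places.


SE = sigma / sqrt(n)
sqrt(413) ≈ 20.322401
SE = 47.67 / 20.322401 ≈ 2.345687

2.3457


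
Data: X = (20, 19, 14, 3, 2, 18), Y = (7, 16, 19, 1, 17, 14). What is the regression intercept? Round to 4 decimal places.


a = ybar - b*xbar, where b = sum((xi-xbar)(yi-ybar)) / sum((xi-xbar)^2)
n = 6, xbar = 76/6 = 38/3 ≈ 12.666667, ybar = 74/6 = 37/3 ≈ 12.333333
Sxy = sum((xi-xbar)(yi-ybar)) = 185/3 ≈ 61.666667
Sxx = sum((xi-xbar)^2) = 994/3 ≈ 331.333333
b = Sxy / Sxx = 185/994 ≈ 0.186117
a = 12.333333 - 0.186117 * 12.666667 = 4958/497 ≈ 9.975855

9.9759


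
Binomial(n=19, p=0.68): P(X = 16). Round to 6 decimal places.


P = C(n,k) * p^k * (1-p)^(n-k)
C(19,16) = 969
p^k = 0.68^16 ≈ 0.002089982
(1-p)^(n-k) = 0.32^3 = 0.032768
P = 969 * 0.002089982 * 0.032768 ≈ 0.066362

0.066362


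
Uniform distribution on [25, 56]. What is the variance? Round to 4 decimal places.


Var = (b-a)^2 / 12
(b-a)^2 = (56 - 25)^2 = 961
Var = 961/12 ≈ 80.083333

80.0833


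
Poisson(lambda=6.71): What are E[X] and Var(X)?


E[X] = Var(X) = lambda = 6.71

6.71, 6.71


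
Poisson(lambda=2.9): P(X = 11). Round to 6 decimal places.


P = e^(-lam) * lam^k / k!
e^(-2.9) ≈ 0.05502322
lam^k = 2.9^11 ≈ 122005.097657
k! = 11! = 39916800
P = 0.05502322 * 122005.097657 / 39916800 ≈ 0.000168

0.000168


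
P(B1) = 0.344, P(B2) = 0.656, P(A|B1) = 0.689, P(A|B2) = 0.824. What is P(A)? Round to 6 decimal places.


P(A) = P(A|B1)*P(B1) + P(A|B2)*P(B2)
P(A|B1)*P(B1) = 0.689 * 0.344 = 0.237016
P(A|B2)*P(B2) = 0.824 * 0.656 = 0.540544
P(A) = 0.237016 + 0.540544 = 0.77756

0.777560


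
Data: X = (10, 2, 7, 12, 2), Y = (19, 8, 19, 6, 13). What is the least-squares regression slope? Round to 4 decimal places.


b = sum((xi-xbar)(yi-ybar)) / sum((xi-xbar)^2)
n = 5, xbar = 33/5 = 6.6, ybar = 65/5 = 13
Sxy = sum((xi-xbar)(yi-ybar)) = 8
Sxx = sum((xi-xbar)^2) = 83.2
b = Sxy / Sxx = 5/52 ≈ 0.096154

0.0962


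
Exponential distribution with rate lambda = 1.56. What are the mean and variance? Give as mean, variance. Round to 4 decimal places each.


mean = 1/lam, var = 1/lam^2
mean = 1 / 1.56 = 25/39 ≈ 0.641026
lam^2 = 1.56^2 = 2.4336
var = 1 / 2.4336 = 625/1521 ≈ 0.410914

0.6410, 0.4109


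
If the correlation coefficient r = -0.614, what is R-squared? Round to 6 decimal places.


R^2 = r^2 = (-0.614)^2 = 0.376996

0.376996


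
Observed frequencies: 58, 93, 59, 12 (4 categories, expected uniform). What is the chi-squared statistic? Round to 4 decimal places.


chi2 = sum((O-E)^2/E), E = total/4
total = 222, E = 222/4 = 55.5
(58 - 55.5)^2 / 55.5 = 6.25 / 55.5 = 25/222 ≈ 0.112613
(93 - 55.5)^2 / 55.5 = 1406.25 / 55.5 = 1875/74 ≈ 25.337838
(59 - 55.5)^2 / 55.5 = 12.25 / 55.5 = 49/222 ≈ 0.220721
(12 - 55.5)^2 / 55.5 = 1892.25 / 55.5 = 2523/74 ≈ 34.094595
chi2 = 6634/111 ≈ 59.765766

59.7658


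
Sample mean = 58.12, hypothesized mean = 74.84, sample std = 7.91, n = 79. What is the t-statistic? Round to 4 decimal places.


t = (xbar - mu0) / (s/sqrt(n))
xbar - mu0 = 58.12 - 74.84 = -16.72
sqrt(79) ≈ 8.88819442
s/sqrt(n) = 7.91 / 8.88819442 ≈ 0.88994453
t = -16.72 / 0.88994453 ≈ -18.787688

-18.7877


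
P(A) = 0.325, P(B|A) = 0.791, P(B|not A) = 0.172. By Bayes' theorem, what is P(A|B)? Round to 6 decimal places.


P(A|B) = P(B|A)*P(A) / P(B), P(B) = P(B|A)*P(A) + P(B|not A)*P(not A)
P(B|A)*P(A) = 0.791 * 0.325 = 0.257075
P(B|not A)*P(not A) = 0.172 * 0.675 = 0.1161
P(B) = 0.257075 + 0.1161 = 0.373175
P(A|B) = 0.257075 / 0.373175 ≈ 0.68888591

0.688886


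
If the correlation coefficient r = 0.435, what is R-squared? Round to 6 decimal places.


R^2 = r^2 = (0.435)^2 = 0.189225

0.189225


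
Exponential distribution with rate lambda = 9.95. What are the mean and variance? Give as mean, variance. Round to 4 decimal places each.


mean = 1/lam, var = 1/lam^2
mean = 1 / 9.95 = 20/199 ≈ 0.100503
lam^2 = 9.95^2 = 99.0025
var = 1 / 99.0025 ≈ 0.010101

0.1005, 0.0101


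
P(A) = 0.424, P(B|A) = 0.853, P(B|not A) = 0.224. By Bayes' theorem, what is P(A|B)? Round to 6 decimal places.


P(A|B) = P(B|A)*P(A) / P(B), P(B) = P(B|A)*P(A) + P(B|not A)*P(not A)
P(B|A)*P(A) = 0.853 * 0.424 = 0.361672
P(B|not A)*P(not A) = 0.224 * 0.576 = 0.129024
P(B) = 0.361672 + 0.129024 = 0.490696
P(A|B) = 0.361672 / 0.490696 ≈ 0.73705920

0.737059


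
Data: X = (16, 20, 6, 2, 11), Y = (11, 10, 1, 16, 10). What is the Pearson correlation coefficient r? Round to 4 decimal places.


r = sum((xi-xbar)(yi-ybar)) / sqrt(sum((xi-xbar)^2) * sum((yi-ybar)^2))
n = 5, xbar = 55/5 = 11, ybar = 48/5 = 9.6
Sxy = sum((xi-xbar)(yi-ybar)) = -4
Sxx = sum((xi-xbar)^2) = 212
Syy = sum((yi-ybar)^2) = 117.2
sqrt(Sxx*Syy) ≈ 157.627409
r = Sxy / sqrt(Sxx*Syy) = -4 / 157.627409 ≈ -0.025376

-0.0254


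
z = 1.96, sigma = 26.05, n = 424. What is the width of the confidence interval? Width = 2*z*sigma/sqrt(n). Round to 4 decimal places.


width = 2*z*sigma/sqrt(n)
2*z*sigma = 2 * 1.96 * 26.05 = 102.116
sqrt(424) ≈ 20.591260
width = 102.116 / 20.591260 ≈ 4.959191

4.9592


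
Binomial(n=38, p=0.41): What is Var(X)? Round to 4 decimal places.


Var = n*p*(1-p) = 38 * 0.41 * 0.59 = 9.1922

9.1922


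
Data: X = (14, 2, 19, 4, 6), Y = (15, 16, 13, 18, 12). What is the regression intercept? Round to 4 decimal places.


a = ybar - b*xbar, where b = sum((xi-xbar)(yi-ybar)) / sum((xi-xbar)^2)
n = 5, xbar = 45/5 = 9, ybar = 74/5 = 14.8
Sxy = sum((xi-xbar)(yi-ybar)) = -33
Sxx = sum((xi-xbar)^2) = 208
b = Sxy / Sxx = -33/208 ≈ -0.158654
a = 14.8 - (-0.158654) * 9 = 16877/1040 ≈ 16.227885

16.2279


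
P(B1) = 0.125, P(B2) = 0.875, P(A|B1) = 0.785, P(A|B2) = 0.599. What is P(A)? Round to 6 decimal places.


P(A) = P(A|B1)*P(B1) + P(A|B2)*P(B2)
P(A|B1)*P(B1) = 0.785 * 0.125 = 0.098125
P(A|B2)*P(B2) = 0.599 * 0.875 = 0.524125
P(A) = 0.098125 + 0.524125 = 0.62225

0.622250


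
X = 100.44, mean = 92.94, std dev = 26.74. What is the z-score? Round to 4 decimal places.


z = (X - mu) / sigma
X - mu = 100.44 - 92.94 = 7.5
z = 7.5 / 26.74 = 375/1337 ≈ 0.280479

0.2805


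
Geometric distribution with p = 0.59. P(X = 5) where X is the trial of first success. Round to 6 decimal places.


P = (1-p)^(k-1) * p
(1-p)^(k-1) = 0.41^4 = 0.02825761
P = 0.02825761 * 0.59 ≈ 0.01667199

0.016672


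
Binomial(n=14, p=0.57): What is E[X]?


E[X] = n*p = 14 * 0.57 = 7.98

7.98


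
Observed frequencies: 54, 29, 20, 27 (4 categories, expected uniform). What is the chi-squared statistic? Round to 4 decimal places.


chi2 = sum((O-E)^2/E), E = total/4
total = 130, E = 130/4 = 32.5
(54 - 32.5)^2 / 32.5 = 462.25 / 32.5 = 1849/130 ≈ 14.223077
(29 - 32.5)^2 / 32.5 = 12.25 / 32.5 = 49/130 ≈ 0.376923
(20 - 32.5)^2 / 32.5 = 156.25 / 32.5 = 125/26 ≈ 4.807692
(27 - 32.5)^2 / 32.5 = 30.25 / 32.5 = 121/130 ≈ 0.930769
chi2 = 1322/65 ≈ 20.338462

20.3385


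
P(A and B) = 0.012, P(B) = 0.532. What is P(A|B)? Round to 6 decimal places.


P(A|B) = P(A and B) / P(B) = 0.012 / 0.532 = 3/133 ≈ 0.02255639

0.022556


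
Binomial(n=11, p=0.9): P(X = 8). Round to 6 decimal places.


P = C(n,k) * p^k * (1-p)^(n-k)
C(11,8) = 165
p^k = 0.9^8 ≈ 0.4304672
(1-p)^(n-k) = 0.1^3 = 0.001
P = 165 * 0.4304672 * 0.001 ≈ 0.071027

0.071027


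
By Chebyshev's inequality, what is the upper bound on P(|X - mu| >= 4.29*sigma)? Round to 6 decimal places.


P <= 1/k^2
k^2 = 4.29^2 = 18.4041
1/k^2 = 1 / 18.4041 ≈ 0.05433572

0.054336


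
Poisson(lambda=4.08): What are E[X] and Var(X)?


E[X] = Var(X) = lambda = 4.08

4.08, 4.08


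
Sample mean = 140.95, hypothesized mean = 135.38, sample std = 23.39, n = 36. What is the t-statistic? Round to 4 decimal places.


t = (xbar - mu0) / (s/sqrt(n))
xbar - mu0 = 140.95 - 135.38 = 5.57
sqrt(36) = 6
s/sqrt(n) = 23.39 / 6 = 2339/600 ≈ 3.89833333
t = 5.57 / 3.89833333 = 3342/2339 ≈ 1.428816

1.4288


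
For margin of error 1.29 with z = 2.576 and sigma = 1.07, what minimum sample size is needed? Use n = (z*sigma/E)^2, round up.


z*sigma/E = 2.576 * 1.07 / 1.29 ≈ 2.136682
(z*sigma/E)^2 ≈ 4.565411
round up: n = 5

5


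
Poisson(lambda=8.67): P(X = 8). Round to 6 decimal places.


P = e^(-lam) * lam^k / k!
e^(-8.67) ≈ 0.0001716591
lam^k = 8.67^8 ≈ 31926607.989625
k! = 8! = 40320
P = 0.0001716591 * 31926607.989625 / 40320 ≈ 0.135925

0.135925


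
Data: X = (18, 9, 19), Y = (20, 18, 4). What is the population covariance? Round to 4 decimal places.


Cov = (1/n)*sum((xi-xbar)(yi-ybar))
n = 3, xbar = 46/3 ≈ 15.333333, ybar = 42/3 = 14
sum((xi-xbar)(yi-ybar)) = -46
Cov = -46 / 3 = -46/3 ≈ -15.333333

-15.3333


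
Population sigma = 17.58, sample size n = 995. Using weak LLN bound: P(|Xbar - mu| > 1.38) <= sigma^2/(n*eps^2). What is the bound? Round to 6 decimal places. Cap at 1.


bound = min(1, sigma^2/(n*eps^2))
sigma^2 = 17.58^2 = 309.0564
n*eps^2 = 995 * 1.38^2 = 995 * 1.9044 = 1894.878
sigma^2/(n*eps^2) = 309.0564 / 1894.878 ≈ 0.16310095

0.163101


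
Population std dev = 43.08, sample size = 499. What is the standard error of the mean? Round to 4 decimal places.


SE = sigma / sqrt(n)
sqrt(499) ≈ 22.338308
SE = 43.08 / 22.338308 ≈ 1.928526

1.9285


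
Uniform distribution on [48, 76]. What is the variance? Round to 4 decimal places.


Var = (b-a)^2 / 12
(b-a)^2 = (76 - 48)^2 = 784
Var = 784/12 ≈ 65.333333

65.3333


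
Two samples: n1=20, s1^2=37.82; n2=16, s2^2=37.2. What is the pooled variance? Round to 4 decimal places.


sp^2 = ((n1-1)*s1^2 + (n2-1)*s2^2)/(n1+n2-2)
(n1-1)*s1^2 = 19 * 37.82 = 718.58
(n2-1)*s2^2 = 15 * 37.2 = 558
numerator = 718.58 + 558 = 1276.58
n1+n2-2 = 34
sp^2 = 1276.58 / 34 = 63829/1700 ≈ 37.546471

37.5465


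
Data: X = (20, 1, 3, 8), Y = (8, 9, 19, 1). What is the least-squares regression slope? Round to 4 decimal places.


b = sum((xi-xbar)(yi-ybar)) / sum((xi-xbar)^2)
n = 4, xbar = 32/4 = 8, ybar = 37/4 = 9.25
Sxy = sum((xi-xbar)(yi-ybar)) = -62
Sxx = sum((xi-xbar)^2) = 218
b = Sxy / Sxx = -31/109 ≈ -0.284404

-0.2844


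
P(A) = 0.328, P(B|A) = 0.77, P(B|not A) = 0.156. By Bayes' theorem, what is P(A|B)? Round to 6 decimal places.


P(A|B) = P(B|A)*P(A) / P(B), P(B) = P(B|A)*P(A) + P(B|not A)*P(not A)
P(B|A)*P(A) = 0.77 * 0.328 = 0.25256
P(B|not A)*P(not A) = 0.156 * 0.672 = 0.104832
P(B) = 0.25256 + 0.104832 = 0.357392
P(A|B) = 0.25256 / 0.357392 = 2255/3191 ≈ 0.70667502

0.706675


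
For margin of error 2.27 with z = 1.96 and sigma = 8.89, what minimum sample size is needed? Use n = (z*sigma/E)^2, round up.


z*sigma/E = 1.96 * 8.89 / 2.27 = 43561/5675 ≈ 7.675947
(z*sigma/E)^2 ≈ 58.920164
round up: n = 59

59


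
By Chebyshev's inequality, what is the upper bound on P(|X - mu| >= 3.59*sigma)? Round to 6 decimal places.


P <= 1/k^2
k^2 = 3.59^2 = 12.8881
1/k^2 = 1 / 12.8881 ≈ 0.07759096

0.077591


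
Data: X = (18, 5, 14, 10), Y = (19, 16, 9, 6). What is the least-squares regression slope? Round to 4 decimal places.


b = sum((xi-xbar)(yi-ybar)) / sum((xi-xbar)^2)
n = 4, xbar = 47/4 = 11.75, ybar = 50/4 = 12.5
Sxy = sum((xi-xbar)(yi-ybar)) = 20.5
Sxx = sum((xi-xbar)^2) = 92.75
b = Sxy / Sxx = 82/371 ≈ 0.221024

0.2210


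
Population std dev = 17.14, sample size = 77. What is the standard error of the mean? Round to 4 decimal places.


SE = sigma / sqrt(n)
sqrt(77) ≈ 8.774964
SE = 17.14 / 8.774964 ≈ 1.953284

1.9533


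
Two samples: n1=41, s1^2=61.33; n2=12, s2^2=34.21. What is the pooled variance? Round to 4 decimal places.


sp^2 = ((n1-1)*s1^2 + (n2-1)*s2^2)/(n1+n2-2)
(n1-1)*s1^2 = 40 * 61.33 = 2453.2
(n2-1)*s2^2 = 11 * 34.21 = 376.31
numerator = 2453.2 + 376.31 = 2829.51
n1+n2-2 = 51
sp^2 = 2829.51 / 51 = 94317/1700 ≈ 55.480588

55.4806


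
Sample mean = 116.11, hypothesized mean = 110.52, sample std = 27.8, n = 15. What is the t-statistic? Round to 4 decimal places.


t = (xbar - mu0) / (s/sqrt(n))
xbar - mu0 = 116.11 - 110.52 = 5.59
sqrt(15) ≈ 3.87298335
s/sqrt(n) = 27.8 / 3.87298335 ≈ 7.17792913
t = 5.59 / 7.17792913 ≈ 0.778776

0.7788


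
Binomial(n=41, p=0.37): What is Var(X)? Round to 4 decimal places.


Var = n*p*(1-p) = 41 * 0.37 * 0.63 = 9.5571

9.5571


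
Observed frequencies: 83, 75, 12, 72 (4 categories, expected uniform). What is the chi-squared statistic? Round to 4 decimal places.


chi2 = sum((O-E)^2/E), E = total/4
total = 242, E = 242/4 = 60.5
(83 - 60.5)^2 / 60.5 = 506.25 / 60.5 = 2025/242 ≈ 8.367769
(75 - 60.5)^2 / 60.5 = 210.25 / 60.5 = 841/242 ≈ 3.475207
(12 - 60.5)^2 / 60.5 = 2352.25 / 60.5 = 9409/242 ≈ 38.880165
(72 - 60.5)^2 / 60.5 = 132.25 / 60.5 = 529/242 ≈ 2.185950
chi2 = 582/11 ≈ 52.909091

52.9091


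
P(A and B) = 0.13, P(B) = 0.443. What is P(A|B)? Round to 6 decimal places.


P(A|B) = P(A and B) / P(B) = 0.13 / 0.443 = 130/443 ≈ 0.29345372

0.293454


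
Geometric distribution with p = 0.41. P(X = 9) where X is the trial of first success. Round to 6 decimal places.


P = (1-p)^(k-1) * p
(1-p)^(k-1) = 0.59^8 ≈ 0.01468304
P = 0.01468304 * 0.41 ≈ 0.006020048

0.006020


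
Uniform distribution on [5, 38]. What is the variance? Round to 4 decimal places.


Var = (b-a)^2 / 12
(b-a)^2 = (38 - 5)^2 = 1089
Var = 1089/12 = 90.75

90.7500


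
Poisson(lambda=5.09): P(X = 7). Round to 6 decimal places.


P = e^(-lam) * lam^k / k!
e^(-5.09) ≈ 0.006158020
lam^k = 5.09^7 ≈ 88516.549537
k! = 7! = 5040
P = 0.006158020 * 88516.549537 / 5040 ≈ 0.108152

0.108152


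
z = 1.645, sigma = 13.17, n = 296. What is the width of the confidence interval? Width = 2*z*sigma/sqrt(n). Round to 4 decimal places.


width = 2*z*sigma/sqrt(n)
2*z*sigma = 2 * 1.645 * 13.17 = 43.3293
sqrt(296) ≈ 17.204651
width = 43.3293 / 17.204651 ≈ 2.518464

2.5185


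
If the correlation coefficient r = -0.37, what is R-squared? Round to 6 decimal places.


R^2 = r^2 = (-0.37)^2 = 0.1369

0.136900


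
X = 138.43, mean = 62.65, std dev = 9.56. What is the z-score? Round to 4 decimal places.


z = (X - mu) / sigma
X - mu = 138.43 - 62.65 = 75.78
z = 75.78 / 9.56 = 3789/478 ≈ 7.926778

7.9268


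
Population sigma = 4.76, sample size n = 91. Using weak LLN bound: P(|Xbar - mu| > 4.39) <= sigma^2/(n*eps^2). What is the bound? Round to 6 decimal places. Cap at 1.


bound = min(1, sigma^2/(n*eps^2))
sigma^2 = 4.76^2 = 22.6576
n*eps^2 = 91 * 4.39^2 = 91 * 19.2721 = 1753.7611
sigma^2/(n*eps^2) = 22.6576 / 1753.7611 ≈ 0.01291943

0.012919


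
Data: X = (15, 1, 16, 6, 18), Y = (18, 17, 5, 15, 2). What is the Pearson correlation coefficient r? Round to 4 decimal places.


r = sum((xi-xbar)(yi-ybar)) / sqrt(sum((xi-xbar)^2) * sum((yi-ybar)^2))
n = 5, xbar = 56/5 = 11.2, ybar = 57/5 = 11.4
Sxy = sum((xi-xbar)(yi-ybar)) = -145.4
Sxx = sum((xi-xbar)^2) = 214.8
Syy = sum((yi-ybar)^2) = 217.2
sqrt(Sxx*Syy) ≈ 215.996667
r = Sxy / sqrt(Sxx*Syy) = -145.4 / 215.996667 ≈ -0.673159

-0.6732


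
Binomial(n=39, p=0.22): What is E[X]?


E[X] = n*p = 39 * 0.22 = 8.58

8.58


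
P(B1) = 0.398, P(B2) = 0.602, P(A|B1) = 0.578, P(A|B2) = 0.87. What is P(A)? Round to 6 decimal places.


P(A) = P(A|B1)*P(B1) + P(A|B2)*P(B2)
P(A|B1)*P(B1) = 0.578 * 0.398 = 0.230044
P(A|B2)*P(B2) = 0.87 * 0.602 = 0.52374
P(A) = 0.230044 + 0.52374 = 0.753784

0.753784


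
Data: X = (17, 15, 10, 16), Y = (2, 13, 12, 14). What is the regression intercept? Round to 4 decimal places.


a = ybar - b*xbar, where b = sum((xi-xbar)(yi-ybar)) / sum((xi-xbar)^2)
n = 4, xbar = 58/4 = 14.5, ybar = 41/4 = 10.25
Sxy = sum((xi-xbar)(yi-ybar)) = -21.5
Sxx = sum((xi-xbar)^2) = 29
b = Sxy / Sxx = -43/58 ≈ -0.741379
a = 10.25 - (-0.741379) * 14.5 = 21

21.0000


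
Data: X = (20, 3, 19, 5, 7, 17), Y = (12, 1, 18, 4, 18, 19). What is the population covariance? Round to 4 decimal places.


Cov = (1/n)*sum((xi-xbar)(yi-ybar))
n = 6, xbar = 71/6 ≈ 11.833333, ybar = 72/6 = 12
sum((xi-xbar)(yi-ybar)) = 202
Cov = 202 / 6 = 101/3 ≈ 33.666667

33.6667


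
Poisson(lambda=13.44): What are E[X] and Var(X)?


E[X] = Var(X) = lambda = 13.44

13.44, 13.44


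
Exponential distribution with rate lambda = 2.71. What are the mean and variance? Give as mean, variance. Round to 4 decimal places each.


mean = 1/lam, var = 1/lam^2
mean = 1 / 2.71 = 100/271 ≈ 0.369004
lam^2 = 2.71^2 = 7.3441
var = 1 / 7.3441 ≈ 0.136164

0.3690, 0.1362


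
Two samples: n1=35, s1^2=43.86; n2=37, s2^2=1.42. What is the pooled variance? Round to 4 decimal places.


sp^2 = ((n1-1)*s1^2 + (n2-1)*s2^2)/(n1+n2-2)
(n1-1)*s1^2 = 34 * 43.86 = 1491.24
(n2-1)*s2^2 = 36 * 1.42 = 51.12
numerator = 1491.24 + 51.12 = 1542.36
n1+n2-2 = 70
sp^2 = 1542.36 / 70 = 38559/1750 ≈ 22.033714

22.0337


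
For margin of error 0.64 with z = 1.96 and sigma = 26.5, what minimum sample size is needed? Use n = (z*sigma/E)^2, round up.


z*sigma/E = 1.96 * 26.5 / 0.64 = 81.15625
(z*sigma/E)^2 = 6744409/1024 ≈ 6586.336914
round up: n = 6587

6587


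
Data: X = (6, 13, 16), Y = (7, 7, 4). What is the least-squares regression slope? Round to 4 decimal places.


b = sum((xi-xbar)(yi-ybar)) / sum((xi-xbar)^2)
n = 3, xbar = 35/3 ≈ 11.666667, ybar = 18/3 = 6
Sxy = sum((xi-xbar)(yi-ybar)) = -13
Sxx = sum((xi-xbar)^2) = 158/3 ≈ 52.666667
b = Sxy / Sxx = -39/158 ≈ -0.246835

-0.2468


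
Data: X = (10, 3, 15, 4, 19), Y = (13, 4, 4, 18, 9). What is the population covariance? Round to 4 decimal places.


Cov = (1/n)*sum((xi-xbar)(yi-ybar))
n = 5, xbar = 51/5 = 10.2, ybar = 48/5 = 9.6
sum((xi-xbar)(yi-ybar)) = -44.6
Cov = -44.6 / 5 = -8.92

-8.9200


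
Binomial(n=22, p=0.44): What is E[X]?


E[X] = n*p = 22 * 0.44 = 9.68

9.68


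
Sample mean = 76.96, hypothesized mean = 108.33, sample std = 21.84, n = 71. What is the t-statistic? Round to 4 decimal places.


t = (xbar - mu0) / (s/sqrt(n))
xbar - mu0 = 76.96 - 108.33 = -31.37
sqrt(71) ≈ 8.42614977
s/sqrt(n) = 21.84 / 8.42614977 ≈ 2.59193114
t = -31.37 / 2.59193114 ≈ -12.102945

-12.1029


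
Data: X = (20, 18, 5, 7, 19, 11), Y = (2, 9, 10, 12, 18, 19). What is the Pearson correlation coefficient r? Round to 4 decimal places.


r = sum((xi-xbar)(yi-ybar)) / sqrt(sum((xi-xbar)^2) * sum((yi-ybar)^2))
n = 6, xbar = 80/6 = 40/3 ≈ 13.333333, ybar = 70/6 = 35/3 ≈ 11.666667
Sxy = sum((xi-xbar)(yi-ybar)) = -139/3 ≈ -46.333333
Sxx = sum((xi-xbar)^2) = 640/3 ≈ 213.333333
Syy = sum((yi-ybar)^2) = 592/3 ≈ 197.333333
sqrt(Sxx*Syy) ≈ 205.177430
r = Sxy / sqrt(Sxx*Syy) = -46.333333 / 205.177430 ≈ -0.225821

-0.2258


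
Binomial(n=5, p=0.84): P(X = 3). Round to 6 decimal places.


P = C(n,k) * p^k * (1-p)^(n-k)
C(5,3) = 10
p^k = 0.84^3 = 0.592704
(1-p)^(n-k) = 0.16^2 = 0.0256
P = 10 * 0.592704 * 0.0256 ≈ 0.151732

0.151732


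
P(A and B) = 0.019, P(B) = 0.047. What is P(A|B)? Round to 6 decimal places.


P(A|B) = P(A and B) / P(B) = 0.019 / 0.047 = 19/47 ≈ 0.40425532

0.404255


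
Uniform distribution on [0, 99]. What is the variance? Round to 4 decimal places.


Var = (b-a)^2 / 12
(b-a)^2 = (99 - 0)^2 = 9801
Var = 9801/12 = 816.75

816.7500


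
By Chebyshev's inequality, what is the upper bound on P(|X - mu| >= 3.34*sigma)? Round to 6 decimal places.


P <= 1/k^2
k^2 = 3.34^2 = 11.1556
1/k^2 = 1 / 11.1556 ≈ 0.08964108

0.089641


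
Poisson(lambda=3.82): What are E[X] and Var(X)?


E[X] = Var(X) = lambda = 3.82

3.82, 3.82


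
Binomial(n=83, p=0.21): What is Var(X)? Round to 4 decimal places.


Var = n*p*(1-p) = 83 * 0.21 * 0.79 = 13.7697

13.7697


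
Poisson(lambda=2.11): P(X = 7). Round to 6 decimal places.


P = e^(-lam) * lam^k / k!
e^(-2.11) ≈ 0.1212380
lam^k = 2.11^7 ≈ 186.198933
k! = 7! = 5040
P = 0.1212380 * 186.198933 / 5040 ≈ 0.004479

0.004479


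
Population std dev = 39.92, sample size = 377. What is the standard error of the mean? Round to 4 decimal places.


SE = sigma / sqrt(n)
sqrt(377) ≈ 19.416488
SE = 39.92 / 19.416488 ≈ 2.055985

2.0560


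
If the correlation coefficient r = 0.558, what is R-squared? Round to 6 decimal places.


R^2 = r^2 = (0.558)^2 = 0.311364

0.311364


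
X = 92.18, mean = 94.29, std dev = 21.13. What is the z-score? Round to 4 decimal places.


z = (X - mu) / sigma
X - mu = 92.18 - 94.29 = -2.11
z = -2.11 / 21.13 = -211/2113 ≈ -0.099858

-0.0999


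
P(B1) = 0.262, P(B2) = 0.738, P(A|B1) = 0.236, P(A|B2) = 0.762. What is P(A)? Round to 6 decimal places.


P(A) = P(A|B1)*P(B1) + P(A|B2)*P(B2)
P(A|B1)*P(B1) = 0.236 * 0.262 = 0.061832
P(A|B2)*P(B2) = 0.762 * 0.738 = 0.562356
P(A) = 0.061832 + 0.562356 = 0.624188

0.624188


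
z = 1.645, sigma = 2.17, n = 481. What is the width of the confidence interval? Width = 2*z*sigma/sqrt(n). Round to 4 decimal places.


width = 2*z*sigma/sqrt(n)
2*z*sigma = 2 * 1.645 * 2.17 = 7.1393
sqrt(481) ≈ 21.931712
width = 7.1393 / 21.931712 ≈ 0.325524

0.3255


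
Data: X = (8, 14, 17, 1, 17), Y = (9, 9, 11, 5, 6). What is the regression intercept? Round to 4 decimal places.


a = ybar - b*xbar, where b = sum((xi-xbar)(yi-ybar)) / sum((xi-xbar)^2)
n = 5, xbar = 57/5 = 11.4, ybar = 40/5 = 8
Sxy = sum((xi-xbar)(yi-ybar)) = 36
Sxx = sum((xi-xbar)^2) = 189.2
b = Sxy / Sxx = 90/473 ≈ 0.190275
a = 8 - 0.190275 * 11.4 = 2758/473 ≈ 5.830867

5.8309


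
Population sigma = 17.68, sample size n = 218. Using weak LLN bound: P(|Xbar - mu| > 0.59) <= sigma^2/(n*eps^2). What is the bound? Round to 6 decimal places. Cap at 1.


bound = min(1, sigma^2/(n*eps^2))
sigma^2 = 17.68^2 = 312.5824
n*eps^2 = 218 * 0.59^2 = 218 * 0.3481 = 75.8858
sigma^2/(n*eps^2) = 312.5824 / 75.8858 ≈ 4.11911583
this exceeds 1, so the bound is capped at 1

1.000000


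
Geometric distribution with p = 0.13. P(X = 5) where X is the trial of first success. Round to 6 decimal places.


P = (1-p)^(k-1) * p
(1-p)^(k-1) = 0.87^4 ≈ 0.5728976
P = 0.5728976 * 0.13 ≈ 0.07447669

0.074477


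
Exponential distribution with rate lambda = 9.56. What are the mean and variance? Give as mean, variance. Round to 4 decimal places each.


mean = 1/lam, var = 1/lam^2
mean = 1 / 9.56 = 25/239 ≈ 0.104603
lam^2 = 9.56^2 = 91.3936
var = 1 / 91.3936 ≈ 0.010942

0.1046, 0.0109


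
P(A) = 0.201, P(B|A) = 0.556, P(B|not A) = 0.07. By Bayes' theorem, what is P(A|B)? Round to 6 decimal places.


P(A|B) = P(B|A)*P(A) / P(B), P(B) = P(B|A)*P(A) + P(B|not A)*P(not A)
P(B|A)*P(A) = 0.556 * 0.201 = 0.111756
P(B|not A)*P(not A) = 0.07 * 0.799 = 0.05593
P(B) = 0.111756 + 0.05593 = 0.167686
P(A|B) = 0.111756 / 0.167686 ≈ 0.66645993

0.666460


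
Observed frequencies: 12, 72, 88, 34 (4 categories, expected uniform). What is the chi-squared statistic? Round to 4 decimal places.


chi2 = sum((O-E)^2/E), E = total/4
total = 206, E = 206/4 = 51.5
(12 - 51.5)^2 / 51.5 = 1560.25 / 51.5 = 6241/206 ≈ 30.296117
(72 - 51.5)^2 / 51.5 = 420.25 / 51.5 = 1681/206 ≈ 8.160194
(88 - 51.5)^2 / 51.5 = 1332.25 / 51.5 = 5329/206 ≈ 25.868932
(34 - 51.5)^2 / 51.5 = 306.25 / 51.5 = 1225/206 ≈ 5.946602
chi2 = 7238/103 ≈ 70.271845

70.2718


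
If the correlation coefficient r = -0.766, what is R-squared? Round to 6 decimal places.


R^2 = r^2 = (-0.766)^2 = 0.586756

0.586756


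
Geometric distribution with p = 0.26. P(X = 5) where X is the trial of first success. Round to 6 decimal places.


P = (1-p)^(k-1) * p
(1-p)^(k-1) = 0.74^4 ≈ 0.2998658
P = 0.2998658 * 0.26 ≈ 0.07796510

0.077965


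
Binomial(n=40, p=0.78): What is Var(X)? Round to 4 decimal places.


Var = n*p*(1-p) = 40 * 0.78 * 0.22 = 6.864

6.8640


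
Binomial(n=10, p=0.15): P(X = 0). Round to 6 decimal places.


P = C(n,k) * p^k * (1-p)^(n-k)
C(10,0) = 1
p^k = 0.15^0 = 1
(1-p)^(n-k) = 0.85^10 ≈ 0.1968744
P = 1 * 1 * 0.1968744 ≈ 0.196874

0.196874


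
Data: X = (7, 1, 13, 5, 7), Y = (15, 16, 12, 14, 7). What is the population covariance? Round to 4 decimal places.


Cov = (1/n)*sum((xi-xbar)(yi-ybar))
n = 5, xbar = 33/5 = 6.6, ybar = 64/5 = 12.8
sum((xi-xbar)(yi-ybar)) = -26.4
Cov = -26.4 / 5 = -5.28

-5.2800


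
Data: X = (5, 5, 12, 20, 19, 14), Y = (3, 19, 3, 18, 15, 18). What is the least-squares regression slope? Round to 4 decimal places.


b = sum((xi-xbar)(yi-ybar)) / sum((xi-xbar)^2)
n = 6, xbar = 75/6 = 12.5, ybar = 76/6 = 38/3 ≈ 12.666667
Sxy = sum((xi-xbar)(yi-ybar)) = 93
Sxx = sum((xi-xbar)^2) = 213.5
b = Sxy / Sxx = 186/427 ≈ 0.435597

0.4356


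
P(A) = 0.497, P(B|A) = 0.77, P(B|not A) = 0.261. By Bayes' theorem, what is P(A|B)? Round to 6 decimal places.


P(A|B) = P(B|A)*P(A) / P(B), P(B) = P(B|A)*P(A) + P(B|not A)*P(not A)
P(B|A)*P(A) = 0.77 * 0.497 = 0.38269
P(B|not A)*P(not A) = 0.261 * 0.503 = 0.131283
P(B) = 0.38269 + 0.131283 = 0.513973
P(A|B) = 0.38269 / 0.513973 ≈ 0.74457219

0.744572


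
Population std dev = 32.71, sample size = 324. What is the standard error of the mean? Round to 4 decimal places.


SE = sigma / sqrt(n)
sqrt(324) = 18
SE = 32.71 / 18 = 3271/1800 ≈ 1.817222

1.8172


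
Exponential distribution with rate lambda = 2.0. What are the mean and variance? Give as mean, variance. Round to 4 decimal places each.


mean = 1/lam, var = 1/lam^2
mean = 1 / 2.0 = 0.5
lam^2 = 2.0^2 = 4
var = 1 / 4 = 0.25

0.5000, 0.2500


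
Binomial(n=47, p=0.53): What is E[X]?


E[X] = n*p = 47 * 0.53 = 24.91

24.91


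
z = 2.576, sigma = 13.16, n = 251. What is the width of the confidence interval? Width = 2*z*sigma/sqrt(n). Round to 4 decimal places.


width = 2*z*sigma/sqrt(n)
2*z*sigma = 2 * 2.576 * 13.16 = 67.80032
sqrt(251) ≈ 15.842980
width = 67.80032 / 15.842980 ≈ 4.279518

4.2795


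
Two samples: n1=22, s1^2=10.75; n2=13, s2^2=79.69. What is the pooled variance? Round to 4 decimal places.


sp^2 = ((n1-1)*s1^2 + (n2-1)*s2^2)/(n1+n2-2)
(n1-1)*s1^2 = 21 * 10.75 = 225.75
(n2-1)*s2^2 = 12 * 79.69 = 956.28
numerator = 225.75 + 956.28 = 1182.03
n1+n2-2 = 33
sp^2 = 1182.03 / 33 = 39401/1100 ≈ 35.819091

35.8191


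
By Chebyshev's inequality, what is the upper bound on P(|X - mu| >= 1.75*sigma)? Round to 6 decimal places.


P <= 1/k^2
k^2 = 1.75^2 = 3.0625
1/k^2 = 1 / 3.0625 = 16/49 ≈ 0.32653061

0.326531


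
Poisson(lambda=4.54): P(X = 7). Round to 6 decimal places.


P = e^(-lam) * lam^k / k!
e^(-4.54) ≈ 0.01067341
lam^k = 4.54^7 ≈ 39754.927886
k! = 7! = 5040
P = 0.01067341 * 39754.927886 / 5040 ≈ 0.084191

0.084191


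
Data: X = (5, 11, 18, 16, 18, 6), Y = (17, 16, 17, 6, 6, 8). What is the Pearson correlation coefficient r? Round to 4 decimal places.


r = sum((xi-xbar)(yi-ybar)) / sqrt(sum((xi-xbar)^2) * sum((yi-ybar)^2))
n = 6, xbar = 74/6 = 37/3 ≈ 12.333333, ybar = 70/6 = 35/3 ≈ 11.666667
Sxy = sum((xi-xbar)(yi-ybar)) = -133/3 ≈ -44.333333
Sxx = sum((xi-xbar)^2) = 520/3 ≈ 173.333333
Syy = sum((yi-ybar)^2) = 460/3 ≈ 153.333333
sqrt(Sxx*Syy) ≈ 163.026923
r = Sxy / sqrt(Sxx*Syy) = -44.333333 / 163.026923 ≈ -0.271939

-0.2719


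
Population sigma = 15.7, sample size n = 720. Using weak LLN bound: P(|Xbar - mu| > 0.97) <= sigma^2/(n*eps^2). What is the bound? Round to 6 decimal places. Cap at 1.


bound = min(1, sigma^2/(n*eps^2))
sigma^2 = 15.7^2 = 246.49
n*eps^2 = 720 * 0.97^2 = 720 * 0.9409 = 677.448
sigma^2/(n*eps^2) = 246.49 / 677.448 ≈ 0.36385080

0.363851


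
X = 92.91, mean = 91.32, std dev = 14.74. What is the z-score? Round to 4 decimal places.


z = (X - mu) / sigma
X - mu = 92.91 - 91.32 = 1.59
z = 1.59 / 14.74 = 159/1474 ≈ 0.107870

0.1079


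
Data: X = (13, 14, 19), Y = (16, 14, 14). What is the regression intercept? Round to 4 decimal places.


a = ybar - b*xbar, where b = sum((xi-xbar)(yi-ybar)) / sum((xi-xbar)^2)
n = 3, xbar = 46/3 ≈ 15.333333, ybar = 44/3 ≈ 14.666667
Sxy = sum((xi-xbar)(yi-ybar)) = -14/3 ≈ -4.666667
Sxx = sum((xi-xbar)^2) = 62/3 ≈ 20.666667
b = Sxy / Sxx = -7/31 ≈ -0.225806
a = 14.666667 - (-0.225806) * 15.333333 = 562/31 ≈ 18.129032

18.1290


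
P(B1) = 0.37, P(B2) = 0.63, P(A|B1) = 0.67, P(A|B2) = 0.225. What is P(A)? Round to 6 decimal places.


P(A) = P(A|B1)*P(B1) + P(A|B2)*P(B2)
P(A|B1)*P(B1) = 0.67 * 0.37 = 0.2479
P(A|B2)*P(B2) = 0.225 * 0.63 = 0.14175
P(A) = 0.2479 + 0.14175 = 0.38965

0.389650


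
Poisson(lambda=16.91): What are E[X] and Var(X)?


E[X] = Var(X) = lambda = 16.91

16.91, 16.91


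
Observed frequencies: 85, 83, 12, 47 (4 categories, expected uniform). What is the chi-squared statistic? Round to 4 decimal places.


chi2 = sum((O-E)^2/E), E = total/4
total = 227, E = 227/4 = 56.75
(85 - 56.75)^2 / 56.75 = 798.0625 / 56.75 = 12769/908 ≈ 14.062775
(83 - 56.75)^2 / 56.75 = 689.0625 / 56.75 = 11025/908 ≈ 12.142070
(12 - 56.75)^2 / 56.75 = 2002.5625 / 56.75 = 32041/908 ≈ 35.287445
(47 - 56.75)^2 / 56.75 = 95.0625 / 56.75 = 1521/908 ≈ 1.675110
chi2 = 14339/227 ≈ 63.167401

63.1674


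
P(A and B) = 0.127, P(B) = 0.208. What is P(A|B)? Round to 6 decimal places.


P(A|B) = P(A and B) / P(B) = 0.127 / 0.208 = 127/208 ≈ 0.61057692

0.610577


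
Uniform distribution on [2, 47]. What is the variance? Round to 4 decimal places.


Var = (b-a)^2 / 12
(b-a)^2 = (47 - 2)^2 = 2025
Var = 2025/12 = 168.75

168.7500


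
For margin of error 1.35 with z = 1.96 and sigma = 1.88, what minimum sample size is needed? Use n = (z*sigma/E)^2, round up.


z*sigma/E = 1.96 * 1.88 / 1.35 = 9212/3375 ≈ 2.729481
(z*sigma/E)^2 ≈ 7.450069
round up: n = 8

8


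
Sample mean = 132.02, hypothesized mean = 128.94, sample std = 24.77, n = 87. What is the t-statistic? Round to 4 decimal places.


t = (xbar - mu0) / (s/sqrt(n))
xbar - mu0 = 132.02 - 128.94 = 3.08
sqrt(87) ≈ 9.32737905
s/sqrt(n) = 24.77 / 9.32737905 ≈ 2.65562275
t = 3.08 / 2.65562275 ≈ 1.159803

1.1598


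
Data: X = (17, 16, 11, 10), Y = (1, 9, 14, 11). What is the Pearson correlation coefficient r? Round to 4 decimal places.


r = sum((xi-xbar)(yi-ybar)) / sqrt(sum((xi-xbar)^2) * sum((yi-ybar)^2))
n = 4, xbar = 54/4 = 13.5, ybar = 35/4 = 8.75
Sxy = sum((xi-xbar)(yi-ybar)) = -47.5
Sxx = sum((xi-xbar)^2) = 37
Syy = sum((yi-ybar)^2) = 92.75
sqrt(Sxx*Syy) ≈ 58.581140
r = Sxy / sqrt(Sxx*Syy) = -47.5 / 58.581140 ≈ -0.810841

-0.8108


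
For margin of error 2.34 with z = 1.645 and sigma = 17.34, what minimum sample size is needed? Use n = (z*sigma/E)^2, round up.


z*sigma/E = 1.645 * 17.34 / 2.34 = 95081/7800 ≈ 12.189872
(z*sigma/E)^2 ≈ 148.592974
round up: n = 149

149


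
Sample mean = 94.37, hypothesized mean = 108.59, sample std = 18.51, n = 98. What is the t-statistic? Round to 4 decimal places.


t = (xbar - mu0) / (s/sqrt(n))
xbar - mu0 = 94.37 - 108.59 = -14.22
sqrt(98) ≈ 9.89949494
s/sqrt(n) = 18.51 / 9.89949494 ≈ 1.86979236
t = -14.22 / 1.86979236 ≈ -7.605123

-7.6051


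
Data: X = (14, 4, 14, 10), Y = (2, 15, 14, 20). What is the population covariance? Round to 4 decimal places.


Cov = (1/n)*sum((xi-xbar)(yi-ybar))
n = 4, xbar = 42/4 = 10.5, ybar = 51/4 = 12.75
sum((xi-xbar)(yi-ybar)) = -51.5
Cov = -51.5 / 4 = -12.875

-12.8750


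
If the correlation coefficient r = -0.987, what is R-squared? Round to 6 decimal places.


R^2 = r^2 = (-0.987)^2 = 0.974169

0.974169


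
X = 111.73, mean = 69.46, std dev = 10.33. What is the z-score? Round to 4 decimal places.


z = (X - mu) / sigma
X - mu = 111.73 - 69.46 = 42.27
z = 42.27 / 10.33 = 4227/1033 ≈ 4.091965

4.0920


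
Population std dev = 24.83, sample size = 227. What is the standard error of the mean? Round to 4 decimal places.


SE = sigma / sqrt(n)
sqrt(227) ≈ 15.066519
SE = 24.83 / 15.066519 ≈ 1.648025

1.6480


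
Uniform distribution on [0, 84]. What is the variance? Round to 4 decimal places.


Var = (b-a)^2 / 12
(b-a)^2 = (84 - 0)^2 = 7056
Var = 7056/12 = 588

588.0000


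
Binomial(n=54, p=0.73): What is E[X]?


E[X] = n*p = 54 * 0.73 = 39.42

39.42


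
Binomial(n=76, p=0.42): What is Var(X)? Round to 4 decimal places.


Var = n*p*(1-p) = 76 * 0.42 * 0.58 = 18.5136

18.5136


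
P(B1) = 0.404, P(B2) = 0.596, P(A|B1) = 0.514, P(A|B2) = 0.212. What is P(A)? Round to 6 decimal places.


P(A) = P(A|B1)*P(B1) + P(A|B2)*P(B2)
P(A|B1)*P(B1) = 0.514 * 0.404 = 0.207656
P(A|B2)*P(B2) = 0.212 * 0.596 = 0.126352
P(A) = 0.207656 + 0.126352 = 0.334008

0.334008


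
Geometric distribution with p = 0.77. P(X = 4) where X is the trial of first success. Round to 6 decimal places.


P = (1-p)^(k-1) * p
(1-p)^(k-1) = 0.23^3 = 0.012167
P = 0.012167 * 0.77 = 0.00936859

0.009369


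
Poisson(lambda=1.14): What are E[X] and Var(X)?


E[X] = Var(X) = lambda = 1.14

1.14, 1.14


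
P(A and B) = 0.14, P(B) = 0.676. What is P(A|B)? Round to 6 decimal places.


P(A|B) = P(A and B) / P(B) = 0.14 / 0.676 = 35/169 ≈ 0.20710059

0.207101


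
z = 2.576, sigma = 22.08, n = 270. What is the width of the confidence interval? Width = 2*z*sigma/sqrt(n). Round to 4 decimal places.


width = 2*z*sigma/sqrt(n)
2*z*sigma = 2 * 2.576 * 22.08 = 113.75616
sqrt(270) ≈ 16.431677
width = 113.75616 / 16.431677 ≈ 6.922979

6.9230


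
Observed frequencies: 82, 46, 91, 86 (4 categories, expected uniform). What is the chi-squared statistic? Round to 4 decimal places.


chi2 = sum((O-E)^2/E), E = total/4
total = 305, E = 305/4 = 76.25
(82 - 76.25)^2 / 76.25 = 33.0625 / 76.25 = 529/1220 ≈ 0.433607
(46 - 76.25)^2 / 76.25 = 915.0625 / 76.25 = 14641/1220 ≈ 12.000820
(91 - 76.25)^2 / 76.25 = 217.5625 / 76.25 = 3481/1220 ≈ 2.853279
(86 - 76.25)^2 / 76.25 = 95.0625 / 76.25 = 1521/1220 ≈ 1.246721
chi2 = 5043/305 ≈ 16.534426

16.5344


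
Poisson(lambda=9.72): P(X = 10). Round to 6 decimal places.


P = e^(-lam) * lam^k / k!
e^(-9.72) ≈ 0.00006007000
lam^k = 9.72^10 ≈ 7527706003.419720
k! = 10! = 3628800
P = 0.00006007000 * 7527706003.419720 / 3628800 ≈ 0.124611

0.124611


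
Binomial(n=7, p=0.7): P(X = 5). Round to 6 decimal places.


P = C(n,k) * p^k * (1-p)^(n-k)
C(7,5) = 21
p^k = 0.7^5 = 0.16807
(1-p)^(n-k) = 0.3^2 = 0.09
P = 21 * 0.16807 * 0.09 ≈ 0.317652

0.317652


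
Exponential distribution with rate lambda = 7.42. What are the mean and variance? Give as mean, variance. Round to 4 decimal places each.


mean = 1/lam, var = 1/lam^2
mean = 1 / 7.42 = 50/371 ≈ 0.134771
lam^2 = 7.42^2 = 55.0564
var = 1 / 55.0564 ≈ 0.018163

0.1348, 0.0182


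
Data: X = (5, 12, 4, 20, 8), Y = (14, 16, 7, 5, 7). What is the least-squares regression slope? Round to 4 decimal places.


b = sum((xi-xbar)(yi-ybar)) / sum((xi-xbar)^2)
n = 5, xbar = 49/5 = 9.8, ybar = 49/5 = 9.8
Sxy = sum((xi-xbar)(yi-ybar)) = -34.2
Sxx = sum((xi-xbar)^2) = 168.8
b = Sxy / Sxx = -171/844 ≈ -0.202607

-0.2026


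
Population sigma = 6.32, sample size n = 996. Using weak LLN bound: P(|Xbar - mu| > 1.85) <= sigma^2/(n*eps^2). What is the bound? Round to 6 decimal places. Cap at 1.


bound = min(1, sigma^2/(n*eps^2))
sigma^2 = 6.32^2 = 39.9424
n*eps^2 = 996 * 1.85^2 = 996 * 3.4225 = 3408.81
sigma^2/(n*eps^2) = 39.9424 / 3408.81 ≈ 0.01171740

0.011717


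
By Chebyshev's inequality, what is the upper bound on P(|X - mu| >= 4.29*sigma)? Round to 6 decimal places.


P <= 1/k^2
k^2 = 4.29^2 = 18.4041
1/k^2 = 1 / 18.4041 ≈ 0.05433572

0.054336


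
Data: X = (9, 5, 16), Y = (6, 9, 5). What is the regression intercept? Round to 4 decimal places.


a = ybar - b*xbar, where b = sum((xi-xbar)(yi-ybar)) / sum((xi-xbar)^2)
n = 3, xbar = 30/3 = 10, ybar = 20/3 ≈ 6.666667
Sxy = sum((xi-xbar)(yi-ybar)) = -21
Sxx = sum((xi-xbar)^2) = 62
b = Sxy / Sxx = -21/62 ≈ -0.338710
a = 6.666667 - (-0.338710) * 10 = 935/93 ≈ 10.053763

10.0538


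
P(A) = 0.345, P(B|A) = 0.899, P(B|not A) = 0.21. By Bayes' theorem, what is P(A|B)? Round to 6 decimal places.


P(A|B) = P(B|A)*P(A) / P(B), P(B) = P(B|A)*P(A) + P(B|not A)*P(not A)
P(B|A)*P(A) = 0.899 * 0.345 = 0.310155
P(B|not A)*P(not A) = 0.21 * 0.655 = 0.13755
P(B) = 0.310155 + 0.13755 = 0.447705
P(A|B) = 0.310155 / 0.447705 ≈ 0.69276644

0.692766


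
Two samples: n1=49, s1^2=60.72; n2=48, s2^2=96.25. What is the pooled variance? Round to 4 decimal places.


sp^2 = ((n1-1)*s1^2 + (n2-1)*s2^2)/(n1+n2-2)
(n1-1)*s1^2 = 48 * 60.72 = 2914.56
(n2-1)*s2^2 = 47 * 96.25 = 4523.75
numerator = 2914.56 + 4523.75 = 7438.31
n1+n2-2 = 95
sp^2 = 7438.31 / 95 = 78.298

78.2980


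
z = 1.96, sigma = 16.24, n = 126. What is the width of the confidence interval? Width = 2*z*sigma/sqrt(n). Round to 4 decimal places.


width = 2*z*sigma/sqrt(n)
2*z*sigma = 2 * 1.96 * 16.24 = 63.6608
sqrt(126) ≈ 11.224972
width = 63.6608 / 11.224972 ≈ 5.671355

5.6714


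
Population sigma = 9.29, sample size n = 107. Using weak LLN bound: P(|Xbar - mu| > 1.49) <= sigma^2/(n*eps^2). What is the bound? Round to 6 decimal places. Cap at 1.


bound = min(1, sigma^2/(n*eps^2))
sigma^2 = 9.29^2 = 86.3041
n*eps^2 = 107 * 1.49^2 = 107 * 2.2201 = 237.5507
sigma^2/(n*eps^2) = 86.3041 / 237.5507 ≈ 0.36330813

0.363308


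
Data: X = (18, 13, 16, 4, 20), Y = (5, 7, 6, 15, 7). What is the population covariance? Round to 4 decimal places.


Cov = (1/n)*sum((xi-xbar)(yi-ybar))
n = 5, xbar = 71/5 = 14.2, ybar = 40/5 = 8
sum((xi-xbar)(yi-ybar)) = -91
Cov = -91 / 5 = -18.2

-18.2000
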